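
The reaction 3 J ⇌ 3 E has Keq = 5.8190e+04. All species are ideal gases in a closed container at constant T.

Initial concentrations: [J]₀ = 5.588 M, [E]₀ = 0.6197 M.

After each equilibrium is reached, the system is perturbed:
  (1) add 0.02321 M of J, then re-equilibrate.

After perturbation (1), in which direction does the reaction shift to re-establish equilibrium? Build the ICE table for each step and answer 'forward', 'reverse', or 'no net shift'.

Q₀ = 0.001364 vs Keq = 5.8190e+04 ⇒ Q<K, forward
Step 1:
                   J          E
  I            5.588     0.6197
  C           -5.432      5.432
  E           0.1562      6.052
  solve Keq expr → x = 1.811; check Q = 5.8190e+04
Then add 0.02321 M of J.
Step 2:
                   J          E
  I           0.1794      6.052
  C         -0.02263    0.02263
  E           0.1567      6.074
  solve Keq expr → x = 0.007542; check Q = 5.8190e+04

Direction: forward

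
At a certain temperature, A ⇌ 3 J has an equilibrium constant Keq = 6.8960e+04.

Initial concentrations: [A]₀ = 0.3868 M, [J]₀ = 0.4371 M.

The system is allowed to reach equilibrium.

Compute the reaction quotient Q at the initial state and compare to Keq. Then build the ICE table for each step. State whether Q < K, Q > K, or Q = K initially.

Q₀ = 0.2159 vs Keq = 6.8960e+04 ⇒ Q<K, forward
Step 1:
                  A         J
  I          0.3868    0.4371
  C         -0.3867      1.16
  E       5.9099e-05     1.597
  solve Keq expr → x = 0.3867; check Q = 6.8960e+04

Q₀ = 0.2159; Q < K (proceeds forward)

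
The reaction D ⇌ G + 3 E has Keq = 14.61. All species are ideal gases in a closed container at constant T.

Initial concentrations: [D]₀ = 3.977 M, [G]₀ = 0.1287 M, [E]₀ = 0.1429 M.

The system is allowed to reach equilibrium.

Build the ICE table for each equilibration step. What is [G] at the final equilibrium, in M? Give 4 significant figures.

Q₀ = 9.4432e-05 vs Keq = 14.61 ⇒ Q<K, forward
Step 1:
                    D           G           E
  I             3.977      0.1287      0.1429
  C            -1.054       1.054       3.162
  E             2.923       1.183       3.305
  solve Keq expr → x = 1.054; check Q = 14.61

[G]_eq = 1.183 M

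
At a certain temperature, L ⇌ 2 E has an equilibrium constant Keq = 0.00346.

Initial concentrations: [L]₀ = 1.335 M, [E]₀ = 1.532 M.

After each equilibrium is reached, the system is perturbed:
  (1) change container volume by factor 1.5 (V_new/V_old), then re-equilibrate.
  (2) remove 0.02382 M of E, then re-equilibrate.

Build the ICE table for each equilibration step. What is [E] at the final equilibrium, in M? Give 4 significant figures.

Q₀ = 1.758 vs Keq = 0.00346 ⇒ Q>K, reverse
Step 1:
                  L         E
  I           1.335     1.532
  C          0.7238    -1.448
  E           2.059    0.0844
  solve Keq expr → x = -0.7238; check Q = 0.00346
Then change container volume by factor 1.5 (V_new/V_old).
Step 2:
                  L         E
  I           1.373   0.05627
  C       -0.006244   0.01249
  E           1.366   0.06876
  solve Keq expr → x = 0.006244; check Q = 0.00346
Then remove 0.02382 M of E.
Step 3:
                  L         E
  I           1.366   0.04494
  C        -0.01176   0.02352
  E           1.355   0.06846
  solve Keq expr → x = 0.01176; check Q = 0.00346

[E]_eq = 0.06846 M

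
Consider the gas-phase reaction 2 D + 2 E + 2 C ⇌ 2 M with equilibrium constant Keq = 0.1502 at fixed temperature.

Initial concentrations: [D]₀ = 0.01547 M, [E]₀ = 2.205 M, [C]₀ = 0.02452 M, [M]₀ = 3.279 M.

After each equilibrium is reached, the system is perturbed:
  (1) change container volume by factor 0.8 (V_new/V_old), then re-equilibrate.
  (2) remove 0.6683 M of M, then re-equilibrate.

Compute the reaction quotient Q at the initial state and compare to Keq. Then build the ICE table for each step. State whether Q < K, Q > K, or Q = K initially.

Q₀ = 1.5369e+07 vs Keq = 0.1502 ⇒ Q>K, reverse
Step 1:
                   D          E          C          M
  I          0.01547      2.205    0.02452      3.279
  C            1.224      1.224      1.224     -1.224
  E            1.239      3.429      1.248      2.055
  solve Keq expr → x = -0.6118; check Q = 0.1502
Then change container volume by factor 0.8 (V_new/V_old).
Step 2:
                   D          E          C          M
  I            1.549      4.286       1.56      2.569
  C           -0.223     -0.223     -0.223      0.223
  E            1.326      4.063      1.337      2.792
  solve Keq expr → x = 0.1115; check Q = 0.1502
Then remove 0.6683 M of M.
Step 3:
                   D          E          C          M
  I            1.326      4.063      1.337      2.124
  C          -0.1199    -0.1199    -0.1199     0.1199
  E            1.206      3.943      1.217      2.244
  solve Keq expr → x = 0.05995; check Q = 0.1502

Q₀ = 1.5369e+07; Q > K (proceeds reverse)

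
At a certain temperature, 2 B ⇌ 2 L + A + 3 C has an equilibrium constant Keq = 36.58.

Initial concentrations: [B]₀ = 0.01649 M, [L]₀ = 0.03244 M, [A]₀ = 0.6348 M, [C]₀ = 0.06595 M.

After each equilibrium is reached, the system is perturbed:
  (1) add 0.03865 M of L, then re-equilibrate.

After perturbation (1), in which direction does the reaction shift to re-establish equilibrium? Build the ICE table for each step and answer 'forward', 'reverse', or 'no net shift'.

Q₀ = 7.0470e-04 vs Keq = 36.58 ⇒ Q<K, forward
Step 1:
                  B         L         A         C
  init      0.01649   0.03244    0.6348   0.06595
  Δ        -0.01631   0.01631  0.008157   0.02447
  eq      1.7575e-04   0.04875     0.643   0.09042
  solve Keq expr → x = 0.008157; check Q = 36.58
Then add 0.03865 M of L.
Step 2:
                  B         L         A         C
  init    1.7575e-04    0.0874     0.643   0.09042
  Δ       1.3773e-04 -1.3773e-04 -6.8867e-05 -2.0660e-04
  eq      3.1348e-04   0.08727    0.6429   0.09021
  solve Keq expr → x = -6.8867e-05; check Q = 36.58

Direction: reverse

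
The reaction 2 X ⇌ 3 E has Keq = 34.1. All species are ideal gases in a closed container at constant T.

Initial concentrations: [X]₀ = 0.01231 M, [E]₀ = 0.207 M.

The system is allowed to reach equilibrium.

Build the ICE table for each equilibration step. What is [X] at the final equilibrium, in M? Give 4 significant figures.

[X]_eq = 0.01556 M

Q₀ = 58.53 vs Keq = 34.1 ⇒ Q>K, reverse
Step 1:
                    X           E
  I           0.01231       0.207
  C          0.003251   -0.004877
  E           0.01556      0.2021
  solve Keq expr → x = -0.001626; check Q = 34.1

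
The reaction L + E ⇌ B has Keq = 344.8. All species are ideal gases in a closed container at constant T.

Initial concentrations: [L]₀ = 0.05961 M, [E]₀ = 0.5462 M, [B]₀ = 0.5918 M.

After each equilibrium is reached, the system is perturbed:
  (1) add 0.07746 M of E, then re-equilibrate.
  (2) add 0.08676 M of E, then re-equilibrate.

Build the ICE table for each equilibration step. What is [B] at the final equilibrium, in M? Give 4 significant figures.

Q₀ = 18.18 vs Keq = 344.8 ⇒ Q<K, forward
Step 1:
                   L          E          B
  Initial    0.05961     0.5462     0.5918
  Change    -0.05578   -0.05578    0.05578
  Equil      0.00383     0.4904     0.6476
  solve Keq expr → x = 0.05578; check Q = 344.8
Then add 0.07746 M of E.
Step 2:
                   L          E          B
  Initial    0.00383     0.5679     0.6476
  Change  -5.1672e-04 -5.1672e-04 5.1672e-04
  Equil     0.003313     0.5674     0.6481
  solve Keq expr → x = 5.1672e-04; check Q = 344.8
Then add 0.08676 M of E.
Step 3:
                   L          E          B
  Initial   0.003313     0.6541     0.6481
  Change  -4.3556e-04 -4.3556e-04 4.3556e-04
  Equil     0.002877     0.6537     0.6485
  solve Keq expr → x = 4.3556e-04; check Q = 344.8

[B]_eq = 0.6485 M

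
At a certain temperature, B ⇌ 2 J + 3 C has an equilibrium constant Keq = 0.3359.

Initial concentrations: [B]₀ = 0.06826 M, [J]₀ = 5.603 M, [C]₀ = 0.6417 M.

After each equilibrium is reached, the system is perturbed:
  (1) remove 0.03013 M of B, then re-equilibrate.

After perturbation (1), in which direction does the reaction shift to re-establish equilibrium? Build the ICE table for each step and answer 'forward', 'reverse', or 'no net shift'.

Direction: reverse

Q₀ = 121.5 vs Keq = 0.3359 ⇒ Q>K, reverse
Step 1:
                   B          J          C
  init       0.06826      5.603     0.6417
  Δ           0.1667    -0.3334    -0.5001
  eq          0.2349       5.27     0.1416
  solve Keq expr → x = -0.1667; check Q = 0.3359
Then remove 0.03013 M of B.
Step 2:
                   B          J          C
  init        0.2048       5.27     0.1416
  Δ         0.001947  -0.003893   -0.00584
  eq          0.2068      5.266     0.1358
  solve Keq expr → x = -0.001947; check Q = 0.3359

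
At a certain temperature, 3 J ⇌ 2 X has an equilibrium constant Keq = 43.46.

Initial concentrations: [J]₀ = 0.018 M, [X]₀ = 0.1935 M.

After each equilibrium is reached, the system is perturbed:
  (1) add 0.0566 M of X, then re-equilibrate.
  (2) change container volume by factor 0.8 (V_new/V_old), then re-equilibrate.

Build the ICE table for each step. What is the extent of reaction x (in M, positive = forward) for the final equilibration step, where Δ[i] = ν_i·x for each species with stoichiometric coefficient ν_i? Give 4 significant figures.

x = 0.002401 M

Q₀ = 6420 vs Keq = 43.46 ⇒ Q>K, reverse
Step 1:
                  J         X
  Initial     0.018    0.1935
  Change    0.06286  -0.04191
  Equil     0.08086    0.1516
  solve Keq expr → x = -0.02095; check Q = 43.46
Then add 0.0566 M of X.
Step 2:
                  J         X
  Initial   0.08086    0.2082
  Change    0.01568  -0.01045
  Equil     0.09654    0.1977
  solve Keq expr → x = -0.005225; check Q = 43.46
Then change container volume by factor 0.8 (V_new/V_old).
Step 3:
                  J         X
  Initial    0.1207    0.2472
  Change  -0.007204  0.004803
  Equil      0.1135     0.252
  solve Keq expr → x = 0.002401; check Q = 43.46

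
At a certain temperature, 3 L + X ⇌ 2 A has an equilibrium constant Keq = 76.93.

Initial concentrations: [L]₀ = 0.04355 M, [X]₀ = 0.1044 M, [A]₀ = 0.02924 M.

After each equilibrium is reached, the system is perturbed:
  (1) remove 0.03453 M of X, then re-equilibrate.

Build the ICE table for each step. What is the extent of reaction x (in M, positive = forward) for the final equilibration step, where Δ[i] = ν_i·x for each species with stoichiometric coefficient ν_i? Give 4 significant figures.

x = -0.001125 M

Q₀ = 99.15 vs Keq = 76.93 ⇒ Q>K, reverse
Step 1:
                   L          X          A
  I          0.04355     0.1044    0.02924
  C         0.002165 7.2181e-04  -0.001444
  E          0.04572     0.1051     0.0278
  solve Keq expr → x = -7.2181e-04; check Q = 76.93
Then remove 0.03453 M of X.
Step 2:
                   L          X          A
  I          0.04572    0.07059     0.0278
  C         0.003374   0.001125  -0.002249
  E          0.04909    0.07172    0.02555
  solve Keq expr → x = -0.001125; check Q = 76.93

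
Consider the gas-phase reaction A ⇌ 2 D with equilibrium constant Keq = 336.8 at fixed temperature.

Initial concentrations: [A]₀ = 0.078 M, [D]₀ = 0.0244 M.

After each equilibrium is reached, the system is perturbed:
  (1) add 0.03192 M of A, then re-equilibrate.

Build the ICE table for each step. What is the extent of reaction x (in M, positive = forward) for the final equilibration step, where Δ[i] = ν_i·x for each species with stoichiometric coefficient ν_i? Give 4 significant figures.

x = 0.03184 M

Q₀ = 0.007633 vs Keq = 336.8 ⇒ Q<K, forward
Step 1:
                   A          D
  I            0.078     0.0244
  C          -0.0779     0.1558
  E       9.6421e-05     0.1802
  solve Keq expr → x = 0.0779; check Q = 336.8
Then add 0.03192 M of A.
Step 2:
                   A          D
  I          0.03202     0.1802
  C         -0.03184    0.06368
  E       1.7661e-04     0.2439
  solve Keq expr → x = 0.03184; check Q = 336.8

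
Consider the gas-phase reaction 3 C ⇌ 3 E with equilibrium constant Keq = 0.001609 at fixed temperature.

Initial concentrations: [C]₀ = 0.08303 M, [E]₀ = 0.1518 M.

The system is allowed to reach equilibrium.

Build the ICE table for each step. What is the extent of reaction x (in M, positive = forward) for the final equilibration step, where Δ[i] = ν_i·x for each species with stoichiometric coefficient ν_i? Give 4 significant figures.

x = -0.04239 M

Q₀ = 6.111 vs Keq = 0.001609 ⇒ Q>K, reverse
Step 1:
                  C         E
  Initial   0.08303    0.1518
  Change     0.1272   -0.1272
  Equil      0.2102   0.02463
  solve Keq expr → x = -0.04239; check Q = 0.001609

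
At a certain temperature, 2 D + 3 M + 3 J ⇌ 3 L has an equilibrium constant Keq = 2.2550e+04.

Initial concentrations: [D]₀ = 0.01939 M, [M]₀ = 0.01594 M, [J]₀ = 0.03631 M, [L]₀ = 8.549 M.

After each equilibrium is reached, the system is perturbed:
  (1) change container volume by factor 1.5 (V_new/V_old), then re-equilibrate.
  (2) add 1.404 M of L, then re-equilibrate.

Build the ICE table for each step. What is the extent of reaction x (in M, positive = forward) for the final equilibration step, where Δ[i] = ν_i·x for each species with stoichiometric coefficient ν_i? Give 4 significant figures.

x = -0.01781 M

Q₀ = 8.5713e+15 vs Keq = 2.2550e+04 ⇒ Q>K, reverse
Step 1:
                    D           M           J           L
  Initial     0.01939     0.01594     0.03631       8.549
  Change       0.4394      0.6591      0.6591     -0.6591
  Equil        0.4588      0.6751      0.6954        7.89
  solve Keq expr → x = -0.2197; check Q = 2.2550e+04
Then change container volume by factor 1.5 (V_new/V_old).
Step 2:
                    D           M           J           L
  Initial      0.3059        0.45      0.4636        5.26
  Change      0.08435      0.1265      0.1265     -0.1265
  Equil        0.3902      0.5766      0.5901       5.133
  solve Keq expr → x = -0.04218; check Q = 2.2550e+04
Then add 1.404 M of L.
Step 3:
                    D           M           J           L
  Initial      0.3902      0.5766      0.5901       6.537
  Change      0.03563     0.05344     0.05344    -0.05344
  Equil        0.4258        0.63      0.6436       6.484
  solve Keq expr → x = -0.01781; check Q = 2.2550e+04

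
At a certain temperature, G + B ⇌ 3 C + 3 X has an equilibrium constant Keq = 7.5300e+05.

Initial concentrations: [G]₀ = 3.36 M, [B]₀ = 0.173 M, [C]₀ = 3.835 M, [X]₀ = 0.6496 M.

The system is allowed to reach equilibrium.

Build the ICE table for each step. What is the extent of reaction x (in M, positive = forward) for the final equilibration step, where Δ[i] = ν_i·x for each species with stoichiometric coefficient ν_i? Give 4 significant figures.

x = 0.1729 M

Q₀ = 26.6 vs Keq = 7.5300e+05 ⇒ Q<K, forward
Step 1:
                   G          B          C          X
  init          3.36      0.173      3.835     0.6496
  Δ          -0.1729    -0.1729     0.5188     0.5188
  eq           3.187 5.4859e-05      4.354      1.168
  solve Keq expr → x = 0.1729; check Q = 7.5300e+05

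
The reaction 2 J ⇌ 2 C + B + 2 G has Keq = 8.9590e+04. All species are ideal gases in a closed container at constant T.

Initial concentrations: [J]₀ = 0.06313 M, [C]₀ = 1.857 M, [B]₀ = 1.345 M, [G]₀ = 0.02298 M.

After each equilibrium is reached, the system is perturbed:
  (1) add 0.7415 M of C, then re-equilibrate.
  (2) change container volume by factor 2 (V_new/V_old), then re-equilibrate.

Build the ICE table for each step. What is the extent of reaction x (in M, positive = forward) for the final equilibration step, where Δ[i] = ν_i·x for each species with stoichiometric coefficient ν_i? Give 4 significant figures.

x = 1.4307e-04 M

Q₀ = 0.6146 vs Keq = 8.9590e+04 ⇒ Q<K, forward
Step 1:
                  J         C         B         G
  I         0.06313     1.857     1.345   0.02298
  C        -0.06249   0.06249   0.03124   0.06249
  E       6.4299e-04     1.919     1.376   0.08547
  solve Keq expr → x = 0.03124; check Q = 8.9590e+04
Then add 0.7415 M of C.
Step 2:
                  J         C         B         G
  I       6.4299e-04     2.661     1.376   0.08547
  C       2.4570e-04 -2.4570e-04 -1.2285e-04 -2.4570e-04
  E       8.8869e-04     2.661     1.376   0.08522
  solve Keq expr → x = -1.2285e-04; check Q = 8.9590e+04
Then change container volume by factor 2 (V_new/V_old).
Step 3:
                  J         C         B         G
  I       4.4434e-04      1.33    0.6881   0.04261
  C       -2.8614e-04 2.8614e-04 1.4307e-04 2.8614e-04
  E       1.5820e-04     1.331    0.6882    0.0429
  solve Keq expr → x = 1.4307e-04; check Q = 8.9590e+04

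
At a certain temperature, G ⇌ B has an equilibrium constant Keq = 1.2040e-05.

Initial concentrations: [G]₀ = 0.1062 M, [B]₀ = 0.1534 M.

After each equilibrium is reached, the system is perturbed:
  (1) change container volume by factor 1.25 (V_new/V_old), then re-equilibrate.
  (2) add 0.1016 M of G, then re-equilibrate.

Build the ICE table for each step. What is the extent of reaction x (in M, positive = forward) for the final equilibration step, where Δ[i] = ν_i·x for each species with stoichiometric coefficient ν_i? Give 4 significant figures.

Q₀ = 1.444 vs Keq = 1.2040e-05 ⇒ Q>K, reverse
Step 1:
                   G          B
  init        0.1062     0.1534
  Δ           0.1534    -0.1534
  eq          0.2596 3.1255e-06
  solve Keq expr → x = -0.1534; check Q = 1.2040e-05
Then change container volume by factor 1.25 (V_new/V_old).
Step 2:
                   G          B
  init        0.2077 2.5004e-06
  Δ                0          0
  eq          0.2077 2.5004e-06
  solve Keq expr → x = 0; check Q = 1.2040e-05
Then add 0.1016 M of G.
Step 3:
                   G          B
  init        0.3093 2.5004e-06
  Δ       -1.2232e-06 1.2232e-06
  eq          0.3093 3.7237e-06
  solve Keq expr → x = 1.2232e-06; check Q = 1.2040e-05

x = 1.2232e-06 M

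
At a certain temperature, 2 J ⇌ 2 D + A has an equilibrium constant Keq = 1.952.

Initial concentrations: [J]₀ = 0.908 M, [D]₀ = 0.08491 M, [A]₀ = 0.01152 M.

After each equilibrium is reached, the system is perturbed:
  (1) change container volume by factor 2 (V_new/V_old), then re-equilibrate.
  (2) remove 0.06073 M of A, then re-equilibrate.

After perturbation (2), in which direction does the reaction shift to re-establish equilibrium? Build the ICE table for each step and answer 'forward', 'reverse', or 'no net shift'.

Q₀ = 1.0074e-04 vs Keq = 1.952 ⇒ Q<K, forward
Step 1:
                   J          D          A
  init         0.908    0.08491    0.01152
  Δ          -0.6212     0.6212     0.3106
  eq          0.2868     0.7061     0.3221
  solve Keq expr → x = 0.3106; check Q = 1.952
Then change container volume by factor 2 (V_new/V_old).
Step 2:
                   J          D          A
  init        0.1434      0.353     0.1611
  Δ         -0.02889    0.02889    0.01445
  eq          0.1145     0.3819     0.1755
  solve Keq expr → x = 0.01445; check Q = 1.952
Then remove 0.06073 M of A.
Step 3:
                   J          D          A
  init        0.1145     0.3819     0.1148
  Δ         -0.01512    0.01512   0.007561
  eq          0.0994     0.3971     0.1223
  solve Keq expr → x = 0.007561; check Q = 1.952

Direction: forward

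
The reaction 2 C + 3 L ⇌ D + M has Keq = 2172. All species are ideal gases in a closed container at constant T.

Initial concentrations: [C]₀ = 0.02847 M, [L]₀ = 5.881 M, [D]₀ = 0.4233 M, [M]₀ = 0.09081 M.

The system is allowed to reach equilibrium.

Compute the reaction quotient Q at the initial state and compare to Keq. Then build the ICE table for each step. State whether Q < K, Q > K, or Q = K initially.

Q₀ = 0.2332; Q < K (proceeds forward)

Q₀ = 0.2332 vs Keq = 2172 ⇒ Q<K, forward
Step 1:
                  C         L         D         M
  init      0.02847     5.881    0.4233   0.09081
  Δ        -0.02814  -0.04222   0.01407   0.01407
  eq      3.2573e-04     5.839    0.4374    0.1049
  solve Keq expr → x = 0.01407; check Q = 2172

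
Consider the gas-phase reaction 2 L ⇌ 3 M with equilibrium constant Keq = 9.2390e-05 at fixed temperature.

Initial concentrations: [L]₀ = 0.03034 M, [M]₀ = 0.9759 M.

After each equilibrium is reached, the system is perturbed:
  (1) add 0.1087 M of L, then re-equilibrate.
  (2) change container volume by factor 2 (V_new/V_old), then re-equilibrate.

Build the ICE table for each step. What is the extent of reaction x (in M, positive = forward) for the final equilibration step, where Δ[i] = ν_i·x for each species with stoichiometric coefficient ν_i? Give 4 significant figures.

x = 0.001593 M

Q₀ = 1010 vs Keq = 9.2390e-05 ⇒ Q>K, reverse
Step 1:
                   L          M
  I          0.03034     0.9759
  C           0.6278    -0.9417
  E           0.6581     0.0342
  solve Keq expr → x = -0.3139; check Q = 9.2390e-05
Then add 0.1087 M of L.
Step 2:
                   L          M
  I           0.7668     0.0342
  C        -0.002394   0.003591
  E           0.7644     0.0378
  solve Keq expr → x = 0.001197; check Q = 9.2390e-05
Then change container volume by factor 2 (V_new/V_old).
Step 3:
                   L          M
  I           0.3822     0.0189
  C        -0.003186   0.004779
  E            0.379    0.02368
  solve Keq expr → x = 0.001593; check Q = 9.2390e-05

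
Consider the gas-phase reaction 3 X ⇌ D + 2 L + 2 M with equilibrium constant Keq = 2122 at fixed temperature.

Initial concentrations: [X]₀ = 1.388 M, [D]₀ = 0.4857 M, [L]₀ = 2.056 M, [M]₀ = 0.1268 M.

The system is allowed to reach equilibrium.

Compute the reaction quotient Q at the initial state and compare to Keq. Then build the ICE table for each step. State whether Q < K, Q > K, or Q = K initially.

Q₀ = 0.01234; Q < K (proceeds forward)

Q₀ = 0.01234 vs Keq = 2122 ⇒ Q<K, forward
Step 1:
                  X         D         L         M
  Initial     1.388    0.4857     2.056    0.1268
  Change     -1.241    0.4135     0.827     0.827
  Equil      0.1474    0.8992     2.883    0.9538
  solve Keq expr → x = 0.4135; check Q = 2122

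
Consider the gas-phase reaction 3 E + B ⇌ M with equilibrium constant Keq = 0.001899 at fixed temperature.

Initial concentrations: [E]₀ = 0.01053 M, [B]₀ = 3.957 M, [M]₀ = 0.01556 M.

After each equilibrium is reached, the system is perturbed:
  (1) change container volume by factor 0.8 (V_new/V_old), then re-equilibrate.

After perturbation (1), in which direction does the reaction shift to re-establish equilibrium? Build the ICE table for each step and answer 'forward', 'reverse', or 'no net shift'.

Q₀ = 3368 vs Keq = 0.001899 ⇒ Q>K, reverse
Step 1:
                  E         B         M
  init      0.01053     3.957   0.01556
  Δ         0.04668   0.01556  -0.01556
  eq        0.05721     3.973 1.4123e-06
  solve Keq expr → x = -0.01556; check Q = 0.001899
Then change container volume by factor 0.8 (V_new/V_old).
Step 2:
                  E         B         M
  init      0.07151     4.966 1.7653e-06
  Δ       -5.0455e-06 -1.6818e-06 1.6818e-06
  eq         0.0715     4.966 3.4472e-06
  solve Keq expr → x = 1.6818e-06; check Q = 0.001899

Direction: forward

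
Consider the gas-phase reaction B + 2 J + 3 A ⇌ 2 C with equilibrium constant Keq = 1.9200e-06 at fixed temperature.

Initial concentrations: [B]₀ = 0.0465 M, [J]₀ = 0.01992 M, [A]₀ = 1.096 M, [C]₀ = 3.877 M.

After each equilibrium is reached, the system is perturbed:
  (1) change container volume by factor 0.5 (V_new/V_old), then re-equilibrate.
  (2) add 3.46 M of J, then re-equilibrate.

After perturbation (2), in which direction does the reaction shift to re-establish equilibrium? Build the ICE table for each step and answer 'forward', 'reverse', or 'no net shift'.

Direction: forward

Q₀ = 6.1877e+05 vs Keq = 1.9200e-06 ⇒ Q>K, reverse
Step 1:
                   B          J          A          C
  Initial     0.0465    0.01992      1.096      3.877
  Change       1.875      3.751      5.626     -3.751
  Equil        1.922      3.771      6.722     0.1262
  solve Keq expr → x = -1.875; check Q = 1.9200e-06
Then change container volume by factor 0.5 (V_new/V_old).
Step 2:
                   B          J          A          C
  Initial      3.844      7.541      13.44     0.2525
  Change     -0.2818    -0.5636    -0.8454     0.5636
  Equil        3.562      6.978       12.6      0.816
  solve Keq expr → x = 0.2818; check Q = 1.9200e-06
Then add 3.46 M of J.
Step 3:
                   B          J          A          C
  Initial      3.562      10.44       12.6      0.816
  Change     -0.1438    -0.2876    -0.4314     0.2876
  Equil        3.418      10.15      12.17      1.104
  solve Keq expr → x = 0.1438; check Q = 1.9200e-06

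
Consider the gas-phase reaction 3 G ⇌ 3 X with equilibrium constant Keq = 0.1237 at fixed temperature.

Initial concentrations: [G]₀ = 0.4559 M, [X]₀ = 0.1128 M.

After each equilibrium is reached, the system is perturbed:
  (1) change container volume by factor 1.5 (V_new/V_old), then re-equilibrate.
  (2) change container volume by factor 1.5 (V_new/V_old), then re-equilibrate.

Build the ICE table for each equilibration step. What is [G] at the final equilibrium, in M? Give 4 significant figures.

Q₀ = 0.01515 vs Keq = 0.1237 ⇒ Q<K, forward
Step 1:
                   G          X
  init        0.4559     0.1128
  Δ         -0.07633    0.07633
  eq          0.3796     0.1891
  solve Keq expr → x = 0.02544; check Q = 0.1237
Then change container volume by factor 1.5 (V_new/V_old).
Step 2:
                   G          X
  init         0.253     0.1261
  Δ                0          0
  eq           0.253     0.1261
  solve Keq expr → x = 0; check Q = 0.1237
Then change container volume by factor 1.5 (V_new/V_old).
Step 3:
                   G          X
  init        0.1687    0.08406
  Δ                0          0
  eq          0.1687    0.08406
  solve Keq expr → x = 0; check Q = 0.1237

[G]_eq = 0.1687 M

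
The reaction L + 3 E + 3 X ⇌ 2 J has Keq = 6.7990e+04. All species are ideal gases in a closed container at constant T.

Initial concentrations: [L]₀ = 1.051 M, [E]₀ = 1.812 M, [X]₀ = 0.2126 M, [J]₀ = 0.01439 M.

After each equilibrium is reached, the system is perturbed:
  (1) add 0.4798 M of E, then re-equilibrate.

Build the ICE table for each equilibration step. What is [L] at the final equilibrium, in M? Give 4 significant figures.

Q₀ = 0.003446 vs Keq = 6.7990e+04 ⇒ Q<K, forward
Step 1:
                    L           E           X           J
  Initial       1.051       1.812      0.2126     0.01439
  Change      -0.0694     -0.2082     -0.2082      0.1388
  Equil        0.9816       1.604    0.004401      0.1532
  solve Keq expr → x = 0.0694; check Q = 6.7990e+04
Then add 0.4798 M of E.
Step 2:
                    L           E           X           J
  Initial      0.9816       2.084    0.004401      0.1532
  Change  -3.3385e-04   -0.001002   -0.001002  6.6771e-04
  Equil        0.9813       2.083    0.003399      0.1539
  solve Keq expr → x = 3.3385e-04; check Q = 6.7990e+04

[L]_eq = 0.9813 M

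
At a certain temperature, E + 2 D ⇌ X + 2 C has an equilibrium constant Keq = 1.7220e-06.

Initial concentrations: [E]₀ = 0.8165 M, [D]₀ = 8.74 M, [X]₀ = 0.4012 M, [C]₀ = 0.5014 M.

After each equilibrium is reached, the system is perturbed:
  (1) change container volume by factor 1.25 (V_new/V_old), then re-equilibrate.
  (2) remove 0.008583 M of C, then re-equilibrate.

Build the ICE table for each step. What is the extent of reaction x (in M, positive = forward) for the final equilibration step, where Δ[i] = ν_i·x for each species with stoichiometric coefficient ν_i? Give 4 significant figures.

Q₀ = 0.001617 vs Keq = 1.7220e-06 ⇒ Q>K, reverse
Step 1:
                  E         D         X         C
  init       0.8165      8.74    0.4012    0.5014
  Δ          0.2355    0.4709   -0.2355   -0.4709
  eq          1.052     9.211    0.1657   0.03045
  solve Keq expr → x = -0.2355; check Q = 1.7220e-06
Then change container volume by factor 1.25 (V_new/V_old).
Step 2:
                  E         D         X         C
  init       0.8416     7.369    0.1326   0.02436
  Δ               0         0         0         0
  eq         0.8416     7.369    0.1326   0.02436
  solve Keq expr → x = 0; check Q = 1.7220e-06
Then remove 0.008583 M of C.
Step 3:
                  E         D         X         C
  init       0.8416     7.369    0.1326   0.01578
  Δ       -0.004067 -0.008133  0.004067  0.008133
  eq         0.8375     7.361    0.1366   0.02391
  solve Keq expr → x = 0.004067; check Q = 1.7220e-06

x = 0.004067 M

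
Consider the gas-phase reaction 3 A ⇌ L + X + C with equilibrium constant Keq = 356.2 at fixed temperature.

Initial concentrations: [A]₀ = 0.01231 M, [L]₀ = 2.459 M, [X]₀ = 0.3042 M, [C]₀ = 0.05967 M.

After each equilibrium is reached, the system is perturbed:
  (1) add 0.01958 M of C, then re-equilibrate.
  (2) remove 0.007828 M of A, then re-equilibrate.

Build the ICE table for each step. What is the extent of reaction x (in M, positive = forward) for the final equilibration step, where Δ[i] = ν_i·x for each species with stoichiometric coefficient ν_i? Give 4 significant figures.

Q₀ = 2.3928e+04 vs Keq = 356.2 ⇒ Q>K, reverse
Step 1:
                  A         L         X         C
  I         0.01231     2.459    0.3042   0.05967
  C         0.03372  -0.01124  -0.01124  -0.01124
  E         0.04603     2.448     0.293   0.04843
  solve Keq expr → x = -0.01124; check Q = 356.2
Then add 0.01958 M of C.
Step 2:
                  A         L         X         C
  I         0.04603     2.448     0.293   0.06801
  C        0.004984 -0.001661 -0.001661 -0.001661
  E         0.05101     2.446    0.2913   0.06635
  solve Keq expr → x = -0.001661; check Q = 356.2
Then remove 0.007828 M of A.
Step 3:
                  A         L         X         C
  I         0.04318     2.446    0.2913   0.06635
  C        0.007065 -0.002355 -0.002355 -0.002355
  E         0.05025     2.444    0.2889     0.064
  solve Keq expr → x = -0.002355; check Q = 356.2

x = -0.002355 M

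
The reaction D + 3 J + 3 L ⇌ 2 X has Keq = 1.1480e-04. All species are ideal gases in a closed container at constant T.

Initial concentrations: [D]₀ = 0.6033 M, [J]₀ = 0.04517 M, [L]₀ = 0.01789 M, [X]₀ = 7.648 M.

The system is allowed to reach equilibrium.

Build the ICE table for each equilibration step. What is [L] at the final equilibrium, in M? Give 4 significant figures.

[L]_eq = 5.966 M

Q₀ = 1.8373e+11 vs Keq = 1.1480e-04 ⇒ Q>K, reverse
Step 1:
                  D         J         L         X
  Initial    0.6033   0.04517   0.01789     7.648
  Change      1.983     5.948     5.948    -3.965
  Equil       2.586     5.993     5.966     3.683
  solve Keq expr → x = -1.983; check Q = 1.1480e-04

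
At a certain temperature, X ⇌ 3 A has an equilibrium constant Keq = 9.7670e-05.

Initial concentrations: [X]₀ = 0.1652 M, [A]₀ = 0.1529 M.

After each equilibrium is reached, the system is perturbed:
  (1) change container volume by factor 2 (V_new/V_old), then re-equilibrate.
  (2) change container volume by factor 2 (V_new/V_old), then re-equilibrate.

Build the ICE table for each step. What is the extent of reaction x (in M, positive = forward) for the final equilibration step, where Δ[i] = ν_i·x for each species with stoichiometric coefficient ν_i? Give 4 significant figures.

x = 0.002022 M

Q₀ = 0.02164 vs Keq = 9.7670e-05 ⇒ Q>K, reverse
Step 1:
                    X           A
  I            0.1652      0.1529
  C           0.04188     -0.1257
  E            0.2071     0.02725
  solve Keq expr → x = -0.04188; check Q = 9.7670e-05
Then change container volume by factor 2 (V_new/V_old).
Step 2:
                    X           A
  I            0.1035     0.01362
  C         -0.002606    0.007819
  E            0.1009     0.02144
  solve Keq expr → x = 0.002606; check Q = 9.7670e-05
Then change container volume by factor 2 (V_new/V_old).
Step 3:
                    X           A
  I           0.05047     0.01072
  C         -0.002022    0.006067
  E           0.04845     0.01679
  solve Keq expr → x = 0.002022; check Q = 9.7670e-05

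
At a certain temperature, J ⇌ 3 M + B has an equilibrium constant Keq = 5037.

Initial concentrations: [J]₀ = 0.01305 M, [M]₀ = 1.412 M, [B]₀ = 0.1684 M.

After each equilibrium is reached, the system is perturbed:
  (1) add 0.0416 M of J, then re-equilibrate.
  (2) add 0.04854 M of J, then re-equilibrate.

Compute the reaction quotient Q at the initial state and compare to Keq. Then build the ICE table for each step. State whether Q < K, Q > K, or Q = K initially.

Q₀ = 36.33; Q < K (proceeds forward)

Q₀ = 36.33 vs Keq = 5037 ⇒ Q<K, forward
Step 1:
                    J           M           B
  Initial     0.01305       1.412      0.1684
  Change     -0.01294     0.03882     0.01294
  Equil    1.0994e-04       1.451      0.1813
  solve Keq expr → x = 0.01294; check Q = 5037
Then add 0.0416 M of J.
Step 2:
                    J           M           B
  Initial     0.04171       1.451      0.1813
  Change     -0.04154      0.1246     0.04154
  Equil    1.7302e-04       1.575      0.2229
  solve Keq expr → x = 0.04154; check Q = 5037
Then add 0.04854 M of J.
Step 3:
                    J           M           B
  Initial     0.04871       1.575      0.2229
  Change     -0.04844      0.1453     0.04844
  Equil    2.7444e-04       1.721      0.2713
  solve Keq expr → x = 0.04844; check Q = 5037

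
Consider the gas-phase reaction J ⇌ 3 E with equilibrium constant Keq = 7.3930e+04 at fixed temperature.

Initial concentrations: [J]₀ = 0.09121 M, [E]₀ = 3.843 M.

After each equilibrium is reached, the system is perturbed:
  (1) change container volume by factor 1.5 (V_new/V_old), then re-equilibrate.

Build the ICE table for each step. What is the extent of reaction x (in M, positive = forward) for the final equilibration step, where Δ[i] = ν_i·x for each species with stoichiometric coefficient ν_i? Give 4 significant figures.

Q₀ = 622.3 vs Keq = 7.3930e+04 ⇒ Q<K, forward
Step 1:
                    J           E
  Initial     0.09121       3.843
  Change     -0.09027      0.2708
  Equil    9.4170e-04       4.114
  solve Keq expr → x = 0.09027; check Q = 7.3930e+04
Then change container volume by factor 1.5 (V_new/V_old).
Step 2:
                    J           E
  Initial  6.2780e-04       2.743
  Change  -3.4846e-04    0.001045
  Equil    2.7934e-04       2.744
  solve Keq expr → x = 3.4846e-04; check Q = 7.3930e+04

x = 3.4846e-04 M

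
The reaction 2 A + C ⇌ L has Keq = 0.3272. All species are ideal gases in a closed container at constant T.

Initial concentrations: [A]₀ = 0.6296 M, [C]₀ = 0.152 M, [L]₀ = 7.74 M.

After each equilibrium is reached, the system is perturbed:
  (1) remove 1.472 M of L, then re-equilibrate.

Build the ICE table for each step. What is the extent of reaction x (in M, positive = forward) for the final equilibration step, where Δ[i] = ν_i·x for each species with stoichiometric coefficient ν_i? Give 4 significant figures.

Q₀ = 128.5 vs Keq = 0.3272 ⇒ Q>K, reverse
Step 1:
                   A          C          L
  init        0.6296      0.152       7.74
  Δ            2.861      1.431     -1.431
  eq           3.491      1.583      6.309
  solve Keq expr → x = -1.431; check Q = 0.3272
Then remove 1.472 M of L.
Step 2:
                   A          C          L
  init         3.491      1.583      4.837
  Δ          -0.2587    -0.1294     0.1294
  eq           3.232      1.453      4.967
  solve Keq expr → x = 0.1294; check Q = 0.3272

x = 0.1294 M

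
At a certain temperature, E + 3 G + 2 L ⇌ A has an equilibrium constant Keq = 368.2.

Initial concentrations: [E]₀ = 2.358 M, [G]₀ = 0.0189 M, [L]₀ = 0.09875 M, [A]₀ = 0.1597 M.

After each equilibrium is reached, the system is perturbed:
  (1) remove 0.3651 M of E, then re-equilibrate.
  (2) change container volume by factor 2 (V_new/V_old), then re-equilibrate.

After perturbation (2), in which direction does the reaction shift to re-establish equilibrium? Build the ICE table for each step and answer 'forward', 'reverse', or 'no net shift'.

Direction: reverse

Q₀ = 1.0287e+06 vs Keq = 368.2 ⇒ Q>K, reverse
Step 1:
                    E           G           L           A
  I             2.358      0.0189     0.09875      0.1597
  C           0.04498      0.1349     0.08996    -0.04498
  E             2.403      0.1538      0.1887      0.1147
  solve Keq expr → x = -0.04498; check Q = 368.2
Then remove 0.3651 M of E.
Step 2:
                    E           G           L           A
  I             2.038      0.1538      0.1887      0.1147
  C          0.001879    0.005636    0.003757   -0.001879
  E              2.04      0.1595      0.1925      0.1128
  solve Keq expr → x = -0.001879; check Q = 368.2
Then change container volume by factor 2 (V_new/V_old).
Step 3:
                    E           G           L           A
  I              1.02     0.07974     0.09623     0.05642
  C           0.02526     0.07577     0.05051    -0.02526
  E             1.045      0.1555      0.1467     0.03116
  solve Keq expr → x = -0.02526; check Q = 368.2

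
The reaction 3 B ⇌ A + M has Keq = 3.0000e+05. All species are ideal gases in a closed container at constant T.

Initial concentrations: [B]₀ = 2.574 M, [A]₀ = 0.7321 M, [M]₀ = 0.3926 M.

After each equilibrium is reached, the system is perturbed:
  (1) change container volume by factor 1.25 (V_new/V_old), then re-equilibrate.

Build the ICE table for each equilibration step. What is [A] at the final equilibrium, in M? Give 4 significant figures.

[A]_eq = 1.267 M

Q₀ = 0.01685 vs Keq = 3.0000e+05 ⇒ Q<K, forward
Step 1:
                    B           A           M
  Initial       2.574      0.7321      0.3926
  Change       -2.555      0.8518      0.8518
  Equil       0.01873       1.584       1.244
  solve Keq expr → x = 0.8518; check Q = 3.0000e+05
Then change container volume by factor 1.25 (V_new/V_old).
Step 2:
                    B           A           M
  Initial     0.01498       1.267      0.9955
  Change     0.001153 -3.8442e-04 -3.8442e-04
  Equil       0.01614       1.267      0.9951
  solve Keq expr → x = -3.8442e-04; check Q = 3.0000e+05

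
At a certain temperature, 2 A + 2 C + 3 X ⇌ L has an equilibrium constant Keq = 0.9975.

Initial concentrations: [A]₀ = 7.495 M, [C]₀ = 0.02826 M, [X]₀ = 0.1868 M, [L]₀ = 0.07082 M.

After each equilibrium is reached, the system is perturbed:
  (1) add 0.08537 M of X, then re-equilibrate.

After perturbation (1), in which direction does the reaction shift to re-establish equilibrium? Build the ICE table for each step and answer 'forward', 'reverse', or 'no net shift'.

Direction: forward

Q₀ = 242.2 vs Keq = 0.9975 ⇒ Q>K, reverse
Step 1:
                    A           C           X           L
  init          7.495     0.02826      0.1868     0.07082
  Δ            0.0893      0.0893       0.134    -0.04465
  eq            7.584      0.1176      0.3208     0.02617
  solve Keq expr → x = -0.04465; check Q = 0.9975
Then add 0.08537 M of X.
Step 2:
                    A           C           X           L
  init          7.584      0.1176      0.4061     0.02617
  Δ          -0.01517    -0.01517    -0.02276    0.007586
  eq            7.569      0.1024      0.3834     0.03376
  solve Keq expr → x = 0.007586; check Q = 0.9975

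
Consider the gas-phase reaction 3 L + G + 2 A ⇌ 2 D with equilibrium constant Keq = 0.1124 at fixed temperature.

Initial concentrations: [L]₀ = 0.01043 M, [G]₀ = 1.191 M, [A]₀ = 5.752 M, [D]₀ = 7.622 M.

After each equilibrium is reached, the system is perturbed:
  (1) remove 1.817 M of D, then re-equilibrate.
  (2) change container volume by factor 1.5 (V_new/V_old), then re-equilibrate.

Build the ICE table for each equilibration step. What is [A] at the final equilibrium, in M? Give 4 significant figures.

[A]_eq = 4.76 M

Q₀ = 1.2994e+06 vs Keq = 0.1124 ⇒ Q>K, reverse
Step 1:
                    L           G           A           D
  I           0.01043       1.191       5.752       7.622
  C             1.655      0.5516       1.103      -1.103
  E             1.665       1.743       6.855       6.519
  solve Keq expr → x = -0.5516; check Q = 0.1124
Then remove 1.817 M of D.
Step 2:
                    L           G           A           D
  I             1.665       1.743       6.855       4.702
  C           -0.2491    -0.08304     -0.1661      0.1661
  E             1.416        1.66       6.689       4.868
  solve Keq expr → x = 0.08304; check Q = 0.1124
Then change container volume by factor 1.5 (V_new/V_old).
Step 3:
                    L           G           A           D
  I             0.944       1.106       4.459       3.245
  C            0.4503      0.1501      0.3002     -0.3002
  E             1.394       1.256        4.76       2.945
  solve Keq expr → x = -0.1501; check Q = 0.1124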